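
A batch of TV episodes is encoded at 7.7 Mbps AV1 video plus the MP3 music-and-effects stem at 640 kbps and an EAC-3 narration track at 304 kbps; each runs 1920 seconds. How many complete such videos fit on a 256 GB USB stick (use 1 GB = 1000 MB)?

Audio total: 640 + 304 = 944 kbps = 0.944 Mbps.
Total bitrate: 8.644 Mbps.
Per item: 8.644 Mbps × 1920 s = 16,596 Mb = 2,075 MB.
Capacity: 256 GB = 2,048,000 Mb; 123.40 items → 123 complete.

123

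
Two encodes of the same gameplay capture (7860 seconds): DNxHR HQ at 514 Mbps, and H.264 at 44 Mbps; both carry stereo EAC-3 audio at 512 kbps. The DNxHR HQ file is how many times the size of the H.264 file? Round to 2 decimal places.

Audio: 512 kbps = 0.512 Mbps.
DNxHR HQ: 514.512 Mbps × 7860 s = 4044064.3 Mb = 505.508 GB.
H.264: 44.512 Mbps × 7860 s = 349864.3 Mb = 43.733 GB.
Ratio: 505.508 / 43.733 = 11.559.

11.56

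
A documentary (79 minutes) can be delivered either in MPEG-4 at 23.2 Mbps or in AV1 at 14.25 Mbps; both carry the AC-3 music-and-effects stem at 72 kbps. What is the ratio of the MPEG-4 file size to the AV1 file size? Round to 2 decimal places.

1.62

79 min = 4740 s
Audio: 72 kbps = 0.072 Mbps.
MPEG-4: 23.272 Mbps × 4740 s = 110309.3 Mb = 12.842 GiB.
AV1: 14.322 Mbps × 4740 s = 67886.3 Mb = 7.903 GiB.
Ratio: 12.842 / 7.903 = 1.625.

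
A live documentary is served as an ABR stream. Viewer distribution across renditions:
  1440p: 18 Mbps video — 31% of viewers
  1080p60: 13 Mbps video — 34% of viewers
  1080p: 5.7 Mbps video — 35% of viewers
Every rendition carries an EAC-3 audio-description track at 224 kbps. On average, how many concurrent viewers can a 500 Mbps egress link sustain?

Audio: 224 kbps = 0.224 Mbps.
Average per-viewer bitrate: 0.31×18.224 + 0.34×13.224 + 0.35×5.924 = 12.219 Mbps.
500 Mbps = 500.0 Mbps; 500.0 / 12.219 = 40.92 → 40.

40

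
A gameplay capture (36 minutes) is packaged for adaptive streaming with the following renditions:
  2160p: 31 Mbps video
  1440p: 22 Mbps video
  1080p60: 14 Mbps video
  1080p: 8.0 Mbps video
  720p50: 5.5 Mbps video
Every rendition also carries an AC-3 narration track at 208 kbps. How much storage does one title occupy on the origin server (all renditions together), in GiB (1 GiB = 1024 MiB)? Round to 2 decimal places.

20.50 GiB

36 min = 2160 s
Audio: 208 kbps = 0.208 Mbps.
Sum of rendition bitrates: (31+0.208) + (22+0.208) + (14+0.208) + (8.0+0.208) + (5.5+0.208) = 81.540 Mbps.
× 2160 s = 176,126 Mb = 22,016 MB = 20.50 GiB.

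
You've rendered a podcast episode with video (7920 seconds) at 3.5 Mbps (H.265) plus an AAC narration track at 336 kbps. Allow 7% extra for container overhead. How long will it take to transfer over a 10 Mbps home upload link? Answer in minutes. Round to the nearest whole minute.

Audio: 336 kbps = 0.336 Mbps.
Total bitrate: 3.836 Mbps.
File: 3.836 Mbps × 7920 s = 30381.1 Mb.
With 7% container overhead: ×1.07. → 32507.8 Mb.
At 10 Mbps: 32507.8 / 10 = 3250.8 s ≈ 54.2 minutes.

54 minutes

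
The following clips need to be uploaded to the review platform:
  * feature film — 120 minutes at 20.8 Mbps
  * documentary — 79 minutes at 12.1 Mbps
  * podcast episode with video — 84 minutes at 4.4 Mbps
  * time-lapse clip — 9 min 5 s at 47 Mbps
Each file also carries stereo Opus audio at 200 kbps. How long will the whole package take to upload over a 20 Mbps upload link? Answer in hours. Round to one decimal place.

Audio: 200 kbps = 0.200 Mbps.
feature film: 21.000 Mbps × 7200 s = 151200.0 Mb
documentary: 12.300 Mbps × 4740 s = 58302.0 Mb
podcast episode with video: 4.600 Mbps × 5040 s = 23184.0 Mb
time-lapse clip: 47.200 Mbps × 545 s = 25724.0 Mb
Total: 258410.0 Mb = 32301.2 MB.
At 20 Mbps: 258410.0 / 20 = 12920 s ≈ 3.59 hours.

3.6 hours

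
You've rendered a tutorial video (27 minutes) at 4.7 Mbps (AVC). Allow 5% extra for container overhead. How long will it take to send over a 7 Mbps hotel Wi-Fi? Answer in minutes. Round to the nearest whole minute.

27 min = 1620 s
File: 4.700 Mbps × 1620 s = 7614.0 Mb.
With 5% container overhead: ×1.05. → 7994.7 Mb.
At 7 Mbps: 7994.7 / 7 = 1142.1 s ≈ 19 minutes.

19 minutes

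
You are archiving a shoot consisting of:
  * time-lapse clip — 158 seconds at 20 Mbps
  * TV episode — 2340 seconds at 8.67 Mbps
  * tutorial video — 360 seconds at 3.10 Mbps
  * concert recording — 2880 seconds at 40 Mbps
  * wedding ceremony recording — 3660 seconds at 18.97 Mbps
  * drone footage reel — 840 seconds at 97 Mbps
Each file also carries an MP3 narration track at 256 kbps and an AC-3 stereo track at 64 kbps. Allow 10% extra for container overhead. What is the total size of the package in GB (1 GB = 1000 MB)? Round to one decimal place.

40.4 GB

Audio total: 256 + 64 = 320 kbps = 0.320 Mbps.
time-lapse clip: 20.320 Mbps × 158 s × 1.10 = 3531.6 Mb
TV episode: 8.990 Mbps × 2340 s × 1.10 = 23140.3 Mb
tutorial video: 3.420 Mbps × 360 s × 1.10 = 1354.3 Mb
concert recording: 40.320 Mbps × 2880 s × 1.10 = 127733.8 Mb
wedding ceremony recording: 19.290 Mbps × 3660 s × 1.10 = 77661.5 Mb
drone footage reel: 97.320 Mbps × 840 s × 1.10 = 89923.7 Mb
Total: 323345.2 Mb = 40418.1 MB.
= 40.42 GB.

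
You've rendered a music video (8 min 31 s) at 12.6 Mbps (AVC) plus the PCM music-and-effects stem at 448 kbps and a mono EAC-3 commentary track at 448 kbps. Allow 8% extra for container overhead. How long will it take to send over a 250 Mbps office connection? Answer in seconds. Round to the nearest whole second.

8 min 31 s = 511 s
Audio total: 448 + 448 = 896 kbps = 0.896 Mbps.
Total bitrate: 13.496 Mbps.
File: 13.496 Mbps × 511 s = 6896.5 Mb.
With 8% container overhead: ×1.08. → 7448.2 Mb.
At 250 Mbps: 7448.2 / 250 = 29.8 s ≈ 29.8 seconds.

30 seconds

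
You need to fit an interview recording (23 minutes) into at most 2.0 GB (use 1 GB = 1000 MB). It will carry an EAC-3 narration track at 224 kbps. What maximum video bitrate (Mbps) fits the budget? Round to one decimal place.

Budget: 2.0 GB = 16000.0 Mb.
23 min = 1380 s
Total bitrate budget: 16000.0 Mb / 1380 s = 11.594 Mbps.
Audio: 224 kbps = 0.224 Mbps.
Video: 11.594 − 0.224 = 11.370 Mbps.

11.4 Mbps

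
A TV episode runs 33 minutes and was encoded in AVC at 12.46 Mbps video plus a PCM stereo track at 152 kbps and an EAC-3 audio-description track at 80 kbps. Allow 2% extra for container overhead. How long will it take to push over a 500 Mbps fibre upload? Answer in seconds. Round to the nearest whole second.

33 min = 1980 s
Audio total: 152 + 80 = 232 kbps = 0.232 Mbps.
Total bitrate: 12.692 Mbps.
File: 12.692 Mbps × 1980 s = 25130.2 Mb.
With 2% container overhead: ×1.02. → 25632.8 Mb.
At 500 Mbps: 25632.8 / 500 = 51.3 s ≈ 51.3 seconds.

51 seconds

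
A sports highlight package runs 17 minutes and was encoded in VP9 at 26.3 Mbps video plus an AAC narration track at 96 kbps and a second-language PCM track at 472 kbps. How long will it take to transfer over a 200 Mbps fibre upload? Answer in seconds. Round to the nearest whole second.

17 min = 1020 s
Audio total: 96 + 472 = 568 kbps = 0.568 Mbps.
Total bitrate: 26.868 Mbps.
File: 26.868 Mbps × 1020 s = 27405.4 Mb.
At 200 Mbps: 27405.4 / 200 = 137.0 s ≈ 137 seconds.

137 seconds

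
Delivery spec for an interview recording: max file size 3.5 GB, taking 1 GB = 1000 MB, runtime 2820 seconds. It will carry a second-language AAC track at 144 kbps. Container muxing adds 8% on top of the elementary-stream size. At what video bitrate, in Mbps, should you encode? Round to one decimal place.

9.0 Mbps

Budget: 3.5 GB = 28000.0 Mb.
Stream payload after overhead: 28000.0 / 1.08 = 25925.9 Mb.
Total bitrate budget: 25925.9 Mb / 2820 s = 9.194 Mbps.
Audio: 144 kbps = 0.144 Mbps.
Video: 9.194 − 0.144 = 9.050 Mbps.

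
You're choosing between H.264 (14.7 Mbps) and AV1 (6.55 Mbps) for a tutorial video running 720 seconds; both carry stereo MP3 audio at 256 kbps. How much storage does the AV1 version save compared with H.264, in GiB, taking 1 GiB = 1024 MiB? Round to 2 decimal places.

0.68 GiB

Audio: 256 kbps = 0.256 Mbps.
H.264: 14.956 Mbps × 720 s = 10768.3 Mb = 1.254 GiB.
AV1: 6.806 Mbps × 720 s = 4900.3 Mb = 0.570 GiB.
Saving: 1.254 − 0.570 = 0.683 GiB.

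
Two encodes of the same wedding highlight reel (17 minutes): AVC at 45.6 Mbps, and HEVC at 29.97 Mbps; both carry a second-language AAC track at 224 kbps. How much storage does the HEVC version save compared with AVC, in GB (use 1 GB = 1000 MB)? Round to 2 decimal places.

1.99 GB

17 min = 1020 s
Audio: 224 kbps = 0.224 Mbps.
AVC: 45.824 Mbps × 1020 s = 46740.5 Mb = 5.843 GB.
HEVC: 30.194 Mbps × 1020 s = 30797.9 Mb = 3.850 GB.
Saving: 5.843 − 3.850 = 1.993 GB.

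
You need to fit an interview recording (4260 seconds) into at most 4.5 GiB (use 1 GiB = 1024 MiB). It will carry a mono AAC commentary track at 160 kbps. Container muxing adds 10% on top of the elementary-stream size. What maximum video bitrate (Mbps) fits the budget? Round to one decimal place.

Budget: 4.5 GiB = 38654.7 Mb.
Stream payload after overhead: 38654.7 / 1.10 = 35140.6 Mb.
Total bitrate budget: 35140.6 Mb / 4260 s = 8.249 Mbps.
Audio: 160 kbps = 0.160 Mbps.
Video: 8.249 − 0.160 = 8.089 Mbps.

8.1 Mbps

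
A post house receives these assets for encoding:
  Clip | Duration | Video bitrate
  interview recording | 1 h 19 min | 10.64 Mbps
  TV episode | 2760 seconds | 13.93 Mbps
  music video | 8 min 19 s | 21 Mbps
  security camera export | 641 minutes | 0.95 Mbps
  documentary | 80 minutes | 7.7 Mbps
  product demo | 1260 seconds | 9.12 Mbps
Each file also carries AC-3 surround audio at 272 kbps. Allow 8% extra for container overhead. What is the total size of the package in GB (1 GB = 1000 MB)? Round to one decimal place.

Audio: 272 kbps = 0.272 Mbps.
interview recording: 10.912 Mbps × 4740 s × 1.08 = 55860.7 Mb
TV episode: 14.202 Mbps × 2760 s × 1.08 = 42333.3 Mb
music video: 21.272 Mbps × 499 s × 1.08 = 11463.9 Mb
security camera export: 1.222 Mbps × 38460 s × 1.08 = 50758.0 Mb
documentary: 7.972 Mbps × 4800 s × 1.08 = 41326.8 Mb
product demo: 9.392 Mbps × 1260 s × 1.08 = 12780.6 Mb
Total: 214523.4 Mb = 26815.4 MB.
= 26.82 GB.

26.8 GB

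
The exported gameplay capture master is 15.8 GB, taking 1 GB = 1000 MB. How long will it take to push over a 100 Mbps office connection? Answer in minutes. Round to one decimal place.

File: 15.8 GB = 126400.0 Mb.
At 100 Mbps: 126400.0 / 100 = 1264.0 s ≈ 21.1 minutes.

21.1 minutes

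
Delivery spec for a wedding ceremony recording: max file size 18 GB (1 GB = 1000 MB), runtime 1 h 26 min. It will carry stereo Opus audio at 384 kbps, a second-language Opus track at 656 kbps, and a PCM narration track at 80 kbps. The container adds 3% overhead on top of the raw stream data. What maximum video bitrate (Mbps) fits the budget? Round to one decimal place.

Budget: 18 GB = 144000.0 Mb.
Stream payload after overhead: 144000.0 / 1.03 = 139805.8 Mb.
1 h 26 min = 86 min = 5160 s
Total bitrate budget: 139805.8 Mb / 5160 s = 27.094 Mbps.
Audio total: 384 + 656 + 80 = 1120 kbps = 1.120 Mbps.
Video: 27.094 − 1.120 = 25.974 Mbps.

26.0 Mbps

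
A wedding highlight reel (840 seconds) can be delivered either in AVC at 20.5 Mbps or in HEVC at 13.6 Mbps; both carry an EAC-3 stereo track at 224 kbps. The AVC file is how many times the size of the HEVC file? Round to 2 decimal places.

1.50

Audio: 224 kbps = 0.224 Mbps.
AVC: 20.724 Mbps × 840 s = 17408.2 Mb = 2.027 GiB.
HEVC: 13.824 Mbps × 840 s = 11612.2 Mb = 1.352 GiB.
Ratio: 2.027 / 1.352 = 1.499.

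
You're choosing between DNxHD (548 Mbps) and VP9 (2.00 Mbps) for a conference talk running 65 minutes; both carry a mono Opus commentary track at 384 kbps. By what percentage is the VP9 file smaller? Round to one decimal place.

65 min = 3900 s
Audio: 384 kbps = 0.384 Mbps.
DNxHD: 548.384 Mbps × 3900 s = 2138697.6 Mb = 267.337 GB.
VP9: 2.384 Mbps × 3900 s = 9297.6 Mb = 1.162 GB.
Reduction: (1 − 1.162/267.337) × 100 = 99.57%.

99.6%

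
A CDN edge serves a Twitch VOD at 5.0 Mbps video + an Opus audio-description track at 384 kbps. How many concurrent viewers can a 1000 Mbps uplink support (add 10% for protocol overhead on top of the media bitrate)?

168

Audio: 384 kbps = 0.384 Mbps.
Per-viewer media rate: 5.384 Mbps.
On the wire with 10% overhead: 5.922 Mbps.
1000 Mbps = 1,000 Mbps; 1,000 / 5.922 = 168.85 → 168 viewers.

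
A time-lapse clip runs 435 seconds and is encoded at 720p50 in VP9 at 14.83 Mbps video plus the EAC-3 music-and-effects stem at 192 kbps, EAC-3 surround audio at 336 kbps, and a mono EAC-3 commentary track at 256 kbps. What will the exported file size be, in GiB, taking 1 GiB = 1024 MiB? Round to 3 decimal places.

0.791 GiB

Audio total: 192 + 336 + 256 = 784 kbps = 0.784 Mbps.
Total bitrate: 14.83 + 0.784 = 15.614 Mbps.
Stream data: 15.614 Mbps × 435 s = 6792.1 Mb.
6,792 Mb = 849,011,250 bytes ÷ 1,073,741,824 = 0.7907 GiB.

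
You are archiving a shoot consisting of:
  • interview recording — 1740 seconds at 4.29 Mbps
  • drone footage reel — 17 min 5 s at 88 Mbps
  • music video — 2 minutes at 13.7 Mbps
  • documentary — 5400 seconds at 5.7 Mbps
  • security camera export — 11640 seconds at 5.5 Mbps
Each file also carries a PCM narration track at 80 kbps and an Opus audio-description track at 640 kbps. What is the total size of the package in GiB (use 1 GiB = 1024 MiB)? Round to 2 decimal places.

Audio total: 80 + 640 = 720 kbps = 0.720 Mbps.
interview recording: 5.010 Mbps × 1740 s = 8717.4 Mb
drone footage reel: 88.720 Mbps × 1025 s = 90938.0 Mb
music video: 14.420 Mbps × 120 s = 1730.4 Mb
documentary: 6.420 Mbps × 5400 s = 34668.0 Mb
security camera export: 6.220 Mbps × 11640 s = 72400.8 Mb
Total: 208454.6 Mb = 26056.8 MB.
= 24.27 GiB.

24.27 GiB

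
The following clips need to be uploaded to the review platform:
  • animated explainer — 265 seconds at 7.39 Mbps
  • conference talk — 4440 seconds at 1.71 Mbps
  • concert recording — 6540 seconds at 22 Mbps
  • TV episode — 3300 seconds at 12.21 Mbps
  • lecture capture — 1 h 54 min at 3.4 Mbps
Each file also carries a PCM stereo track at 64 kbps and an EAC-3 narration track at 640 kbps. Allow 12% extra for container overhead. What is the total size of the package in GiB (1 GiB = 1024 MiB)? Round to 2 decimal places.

Audio total: 64 + 640 = 704 kbps = 0.704 Mbps.
animated explainer: 8.094 Mbps × 265 s × 1.12 = 2402.3 Mb
conference talk: 2.414 Mbps × 4440 s × 1.12 = 12004.3 Mb
concert recording: 22.704 Mbps × 6540 s × 1.12 = 166302.3 Mb
TV episode: 12.914 Mbps × 3300 s × 1.12 = 47730.1 Mb
lecture capture: 4.104 Mbps × 6840 s × 1.12 = 31439.9 Mb
Total: 259879.0 Mb = 32484.9 MB.
= 30.25 GiB.

30.25 GiB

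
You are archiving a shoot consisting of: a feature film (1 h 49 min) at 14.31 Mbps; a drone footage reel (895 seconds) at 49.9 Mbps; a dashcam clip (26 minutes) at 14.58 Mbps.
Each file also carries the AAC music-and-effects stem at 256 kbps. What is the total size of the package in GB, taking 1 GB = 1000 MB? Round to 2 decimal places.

Audio: 256 kbps = 0.256 Mbps.
feature film: 14.566 Mbps × 6540 s = 95261.6 Mb
drone footage reel: 50.156 Mbps × 895 s = 44889.6 Mb
dashcam clip: 14.836 Mbps × 1560 s = 23144.2 Mb
Total: 163295.4 Mb = 20411.9 MB.
= 20.41 GB.

20.41 GB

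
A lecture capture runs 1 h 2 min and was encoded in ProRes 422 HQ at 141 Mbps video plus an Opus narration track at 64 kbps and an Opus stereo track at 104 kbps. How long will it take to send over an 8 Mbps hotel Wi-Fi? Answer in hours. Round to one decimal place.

1 h 2 min = 62 min = 3720 s
Audio total: 64 + 104 = 168 kbps = 0.168 Mbps.
Total bitrate: 141.168 Mbps.
File: 141.168 Mbps × 3720 s = 525145.0 Mb.
At 8 Mbps: 525145.0 / 8 = 65643.1 s ≈ 18.2 hours.

18.2 hours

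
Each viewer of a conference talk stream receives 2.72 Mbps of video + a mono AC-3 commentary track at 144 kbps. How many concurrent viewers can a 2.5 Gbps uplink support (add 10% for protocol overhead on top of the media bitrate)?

793

Audio: 144 kbps = 0.144 Mbps.
Per-viewer media rate: 2.864 Mbps.
On the wire with 10% overhead: 3.150 Mbps.
2.5 Gbps = 2,500 Mbps; 2,500 / 3.150 = 793.55 → 793 viewers.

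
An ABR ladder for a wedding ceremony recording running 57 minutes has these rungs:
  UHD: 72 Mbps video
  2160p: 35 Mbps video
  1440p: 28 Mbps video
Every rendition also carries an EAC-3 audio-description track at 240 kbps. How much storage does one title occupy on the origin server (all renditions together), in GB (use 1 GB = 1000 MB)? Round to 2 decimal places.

58.02 GB

57 min = 3420 s
Audio: 240 kbps = 0.240 Mbps.
Sum of rendition bitrates: (72+0.240) + (35+0.240) + (28+0.240) = 135.720 Mbps.
× 3420 s = 464,162 Mb = 58,020 MB = 58.02 GB.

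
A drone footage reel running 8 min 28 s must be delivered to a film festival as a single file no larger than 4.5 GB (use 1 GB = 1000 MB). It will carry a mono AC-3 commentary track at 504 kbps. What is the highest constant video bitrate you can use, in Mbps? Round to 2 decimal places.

Budget: 4.5 GB = 36000.0 Mb.
8 min 28 s = 508 s
Total bitrate budget: 36000.0 Mb / 508 s = 70.866 Mbps.
Audio: 504 kbps = 0.504 Mbps.
Video: 70.866 − 0.504 = 70.362 Mbps.

70.36 Mbps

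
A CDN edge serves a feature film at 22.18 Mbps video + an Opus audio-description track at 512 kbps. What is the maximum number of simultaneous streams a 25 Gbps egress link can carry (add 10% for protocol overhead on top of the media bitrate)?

1001

Audio: 512 kbps = 0.512 Mbps.
Per-viewer media rate: 22.692 Mbps.
On the wire with 10% overhead: 24.961 Mbps.
25 Gbps = 25,000 Mbps; 25,000 / 24.961 = 1001.55 → 1001 viewers.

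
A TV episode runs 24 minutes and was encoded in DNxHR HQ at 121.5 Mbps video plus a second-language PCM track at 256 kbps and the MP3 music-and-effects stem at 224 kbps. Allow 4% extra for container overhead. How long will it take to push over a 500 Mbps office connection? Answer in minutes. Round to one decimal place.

24 min = 1440 s
Audio total: 256 + 224 = 480 kbps = 0.480 Mbps.
Total bitrate: 121.980 Mbps.
File: 121.980 Mbps × 1440 s = 175651.2 Mb.
With 4% container overhead: ×1.04. → 182677.2 Mb.
At 500 Mbps: 182677.2 / 500 = 365.4 s ≈ 6.09 minutes.

6.1 minutes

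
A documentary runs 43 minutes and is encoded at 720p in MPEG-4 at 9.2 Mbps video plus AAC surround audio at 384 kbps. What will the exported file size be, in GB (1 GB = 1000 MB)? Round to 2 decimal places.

3.09 GB

43 min = 2580 s
Audio: 384 kbps = 0.384 Mbps.
Total bitrate: 9.2 + 0.384 = 9.584 Mbps.
Stream data: 9.584 Mbps × 2580 s = 24726.7 Mb.
24,727 Mb ÷ 8 = 3,091 MB → 3.091 GB.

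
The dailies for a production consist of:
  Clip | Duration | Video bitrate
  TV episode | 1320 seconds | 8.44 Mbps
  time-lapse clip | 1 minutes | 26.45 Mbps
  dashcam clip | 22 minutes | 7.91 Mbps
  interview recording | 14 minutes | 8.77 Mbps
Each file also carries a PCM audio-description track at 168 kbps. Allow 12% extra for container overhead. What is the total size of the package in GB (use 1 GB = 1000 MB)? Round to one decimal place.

Audio: 168 kbps = 0.168 Mbps.
TV episode: 8.608 Mbps × 1320 s × 1.12 = 12726.1 Mb
time-lapse clip: 26.618 Mbps × 60 s × 1.12 = 1788.7 Mb
dashcam clip: 8.078 Mbps × 1320 s × 1.12 = 11942.5 Mb
interview recording: 8.938 Mbps × 840 s × 1.12 = 8408.9 Mb
Total: 34866.2 Mb = 4358.3 MB.
= 4.358 GB.

4.4 GB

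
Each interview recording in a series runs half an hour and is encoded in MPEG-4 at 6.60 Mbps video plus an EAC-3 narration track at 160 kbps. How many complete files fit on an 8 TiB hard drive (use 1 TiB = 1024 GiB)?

5783

30 min = 1800 s
Audio: 160 kbps = 0.160 Mbps.
Total bitrate: 6.760 Mbps.
Per item: 6.760 Mbps × 1800 s = 12,168 Mb = 1,521 MB.
Capacity: 8 TiB = 70,368,744 Mb; 5783.10 items → 5783 complete.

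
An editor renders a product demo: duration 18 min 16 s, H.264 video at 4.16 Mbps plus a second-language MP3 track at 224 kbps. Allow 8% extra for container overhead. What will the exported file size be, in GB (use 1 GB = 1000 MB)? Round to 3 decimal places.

0.649 GB

18 min 16 s = 1096 s
Audio: 224 kbps = 0.224 Mbps.
Total bitrate: 4.16 + 0.224 = 4.384 Mbps.
Stream data: 4.384 Mbps × 1096 s = 4804.9 Mb.
With 8% container overhead: ×1.08.
5,189 Mb ÷ 8 = 648.7 MB → 0.6487 GB.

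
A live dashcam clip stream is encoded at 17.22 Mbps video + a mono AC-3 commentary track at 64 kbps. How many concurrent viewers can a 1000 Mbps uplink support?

Audio: 64 kbps = 0.064 Mbps.
Per-viewer media rate: 17.284 Mbps.
1000 Mbps = 1,000 Mbps; 1,000 / 17.284 = 57.86 → 57 viewers.

57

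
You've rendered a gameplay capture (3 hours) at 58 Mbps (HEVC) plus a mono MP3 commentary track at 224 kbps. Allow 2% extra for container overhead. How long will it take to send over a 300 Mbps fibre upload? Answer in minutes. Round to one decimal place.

35.6 minutes

3 h = 10800 s
Audio: 224 kbps = 0.224 Mbps.
Total bitrate: 58.224 Mbps.
File: 58.224 Mbps × 10800 s = 628819.2 Mb.
With 2% container overhead: ×1.02. → 641395.6 Mb.
At 300 Mbps: 641395.6 / 300 = 2138.0 s ≈ 35.6 minutes.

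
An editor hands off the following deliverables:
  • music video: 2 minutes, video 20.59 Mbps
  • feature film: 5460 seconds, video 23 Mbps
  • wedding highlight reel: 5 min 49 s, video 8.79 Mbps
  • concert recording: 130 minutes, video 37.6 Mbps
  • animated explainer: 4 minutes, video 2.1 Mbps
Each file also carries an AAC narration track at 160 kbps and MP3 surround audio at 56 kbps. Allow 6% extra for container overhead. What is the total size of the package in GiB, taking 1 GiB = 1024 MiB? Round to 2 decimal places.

Audio total: 160 + 56 = 216 kbps = 0.216 Mbps.
music video: 20.806 Mbps × 120 s × 1.06 = 2646.5 Mb
feature film: 23.216 Mbps × 5460 s × 1.06 = 134364.9 Mb
wedding highlight reel: 9.006 Mbps × 349 s × 1.06 = 3331.7 Mb
concert recording: 37.816 Mbps × 7800 s × 1.06 = 312662.7 Mb
animated explainer: 2.316 Mbps × 240 s × 1.06 = 589.2 Mb
Total: 453595.0 Mb = 56699.4 MB.
= 52.81 GiB.

52.81 GiB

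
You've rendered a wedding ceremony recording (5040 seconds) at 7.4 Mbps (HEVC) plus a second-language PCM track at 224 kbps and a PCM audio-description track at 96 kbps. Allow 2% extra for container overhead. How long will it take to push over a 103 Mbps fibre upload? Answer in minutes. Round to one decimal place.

Audio total: 224 + 96 = 320 kbps = 0.320 Mbps.
Total bitrate: 7.720 Mbps.
File: 7.720 Mbps × 5040 s = 38908.8 Mb.
With 2% container overhead: ×1.02. → 39687.0 Mb.
At 103 Mbps: 39687.0 / 103 = 385.3 s ≈ 6.42 minutes.

6.4 minutes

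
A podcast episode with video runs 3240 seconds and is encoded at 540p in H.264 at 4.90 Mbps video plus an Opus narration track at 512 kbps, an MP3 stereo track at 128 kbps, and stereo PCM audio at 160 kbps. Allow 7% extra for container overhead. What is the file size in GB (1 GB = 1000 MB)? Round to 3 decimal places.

Audio total: 512 + 128 + 160 = 800 kbps = 0.800 Mbps.
Total bitrate: 4.90 + 0.800 = 5.700 Mbps.
Stream data: 5.700 Mbps × 3240 s = 18468.0 Mb.
With 7% container overhead: ×1.07.
19,761 Mb ÷ 8 = 2,470 MB → 2.470 GB.

2.470 GB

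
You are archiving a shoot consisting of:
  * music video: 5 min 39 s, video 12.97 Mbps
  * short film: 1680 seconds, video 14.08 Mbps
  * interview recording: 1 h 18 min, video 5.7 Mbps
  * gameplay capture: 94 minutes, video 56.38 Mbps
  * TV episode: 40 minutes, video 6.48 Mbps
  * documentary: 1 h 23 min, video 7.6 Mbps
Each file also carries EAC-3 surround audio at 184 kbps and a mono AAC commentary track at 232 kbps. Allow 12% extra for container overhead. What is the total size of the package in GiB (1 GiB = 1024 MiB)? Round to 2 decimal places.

Audio total: 184 + 232 = 416 kbps = 0.416 Mbps.
music video: 13.386 Mbps × 339 s × 1.12 = 5082.4 Mb
short film: 14.496 Mbps × 1680 s × 1.12 = 27275.7 Mb
interview recording: 6.116 Mbps × 4680 s × 1.12 = 32057.6 Mb
gameplay capture: 56.796 Mbps × 5640 s × 1.12 = 358769.0 Mb
TV episode: 6.896 Mbps × 2400 s × 1.12 = 18536.4 Mb
documentary: 8.016 Mbps × 4980 s × 1.12 = 44710.0 Mb
Total: 486431.2 Mb = 60803.9 MB.
= 56.63 GiB.

56.63 GiB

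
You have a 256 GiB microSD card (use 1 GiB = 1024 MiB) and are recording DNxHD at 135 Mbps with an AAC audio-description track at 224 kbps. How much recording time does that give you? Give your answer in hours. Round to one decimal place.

Audio: 224 kbps = 0.224 Mbps.
Total bitrate: 135 + 0.224 = 135.224 Mbps.
Capacity: 256 GiB = 2,199,023 Mb.
Recording time: 2,199,023 / 135.224 = 16,262 s ≈ 4.52 hours.

4.5 hours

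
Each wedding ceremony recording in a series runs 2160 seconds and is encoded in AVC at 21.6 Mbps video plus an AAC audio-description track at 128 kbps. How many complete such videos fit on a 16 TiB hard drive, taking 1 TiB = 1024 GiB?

Audio: 128 kbps = 0.128 Mbps.
Total bitrate: 21.728 Mbps.
Per item: 21.728 Mbps × 2160 s = 46,932 Mb = 5,867 MB.
Capacity: 16 TiB = 140,737,488 Mb; 2998.72 items → 2998 complete.

2998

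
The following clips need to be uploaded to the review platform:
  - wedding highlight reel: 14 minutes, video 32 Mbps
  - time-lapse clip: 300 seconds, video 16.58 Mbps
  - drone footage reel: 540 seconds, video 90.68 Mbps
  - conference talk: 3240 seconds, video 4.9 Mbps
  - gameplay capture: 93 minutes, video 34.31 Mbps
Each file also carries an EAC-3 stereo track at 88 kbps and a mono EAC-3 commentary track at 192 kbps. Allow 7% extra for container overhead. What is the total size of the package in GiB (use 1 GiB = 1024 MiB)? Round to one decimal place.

Audio total: 88 + 192 = 280 kbps = 0.280 Mbps.
wedding highlight reel: 32.280 Mbps × 840 s × 1.07 = 29013.3 Mb
time-lapse clip: 16.860 Mbps × 300 s × 1.07 = 5412.1 Mb
drone footage reel: 90.960 Mbps × 540 s × 1.07 = 52556.7 Mb
conference talk: 5.180 Mbps × 3240 s × 1.07 = 17958.0 Mb
gameplay capture: 34.590 Mbps × 5580 s × 1.07 = 206523.1 Mb
Total: 311463.1 Mb = 38932.9 MB.
= 36.26 GiB.

36.3 GiB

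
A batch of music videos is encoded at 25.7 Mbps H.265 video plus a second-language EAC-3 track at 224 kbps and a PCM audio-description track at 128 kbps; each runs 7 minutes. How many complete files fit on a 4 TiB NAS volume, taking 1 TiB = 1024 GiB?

3215

7 min = 420 s
Audio total: 224 + 128 = 352 kbps = 0.352 Mbps.
Total bitrate: 26.052 Mbps.
Per item: 26.052 Mbps × 420 s = 10,942 Mb = 1,368 MB.
Capacity: 4 TiB = 35,184,372 Mb; 3215.58 items → 3215 complete.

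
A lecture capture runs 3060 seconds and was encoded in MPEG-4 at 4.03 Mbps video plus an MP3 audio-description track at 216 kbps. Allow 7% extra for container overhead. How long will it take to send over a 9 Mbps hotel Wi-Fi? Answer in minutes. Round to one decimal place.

Audio: 216 kbps = 0.216 Mbps.
Total bitrate: 4.246 Mbps.
File: 4.246 Mbps × 3060 s = 12992.8 Mb.
With 7% container overhead: ×1.07. → 13902.3 Mb.
At 9 Mbps: 13902.3 / 9 = 1544.7 s ≈ 25.7 minutes.

25.7 minutes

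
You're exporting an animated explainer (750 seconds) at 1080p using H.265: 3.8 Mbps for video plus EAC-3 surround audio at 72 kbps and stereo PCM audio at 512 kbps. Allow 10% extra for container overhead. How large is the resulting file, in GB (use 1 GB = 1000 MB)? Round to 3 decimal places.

Audio total: 72 + 512 = 584 kbps = 0.584 Mbps.
Total bitrate: 3.8 + 0.584 = 4.384 Mbps.
Stream data: 4.384 Mbps × 750 s = 3288.0 Mb.
With 10% container overhead: ×1.10.
3,617 Mb ÷ 8 = 452.1 MB → 0.4521 GB.

0.452 GB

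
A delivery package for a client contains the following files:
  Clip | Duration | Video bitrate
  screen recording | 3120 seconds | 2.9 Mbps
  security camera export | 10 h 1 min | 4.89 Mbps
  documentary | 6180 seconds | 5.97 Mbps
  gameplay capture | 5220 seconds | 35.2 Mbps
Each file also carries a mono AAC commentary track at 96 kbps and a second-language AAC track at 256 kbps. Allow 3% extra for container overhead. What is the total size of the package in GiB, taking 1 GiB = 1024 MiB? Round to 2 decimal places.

Audio total: 96 + 256 = 352 kbps = 0.352 Mbps.
screen recording: 3.252 Mbps × 3120 s × 1.03 = 10450.6 Mb
security camera export: 5.242 Mbps × 36060 s × 1.03 = 194697.3 Mb
documentary: 6.322 Mbps × 6180 s × 1.03 = 40242.1 Mb
gameplay capture: 35.552 Mbps × 5220 s × 1.03 = 191148.9 Mb
Total: 436538.9 Mb = 54567.4 MB.
= 50.82 GiB.

50.82 GiB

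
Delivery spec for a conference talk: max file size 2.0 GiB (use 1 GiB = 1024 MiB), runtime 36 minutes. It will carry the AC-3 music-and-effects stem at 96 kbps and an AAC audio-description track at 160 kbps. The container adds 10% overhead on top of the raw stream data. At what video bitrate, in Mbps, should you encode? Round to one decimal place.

Budget: 2.0 GiB = 17179.9 Mb.
Stream payload after overhead: 17179.9 / 1.10 = 15618.1 Mb.
36 min = 2160 s
Total bitrate budget: 15618.1 Mb / 2160 s = 7.231 Mbps.
Audio total: 96 + 160 = 256 kbps = 0.256 Mbps.
Video: 7.231 − 0.256 = 6.975 Mbps.

7.0 Mbps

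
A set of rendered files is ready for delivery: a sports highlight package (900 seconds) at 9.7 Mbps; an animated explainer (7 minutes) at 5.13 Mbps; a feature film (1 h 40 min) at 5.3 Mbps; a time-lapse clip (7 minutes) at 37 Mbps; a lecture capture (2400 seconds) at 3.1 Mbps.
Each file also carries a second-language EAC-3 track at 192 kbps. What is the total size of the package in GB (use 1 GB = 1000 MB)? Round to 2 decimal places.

8.45 GB

Audio: 192 kbps = 0.192 Mbps.
sports highlight package: 9.892 Mbps × 900 s = 8902.8 Mb
animated explainer: 5.322 Mbps × 420 s = 2235.2 Mb
feature film: 5.492 Mbps × 6000 s = 32952.0 Mb
time-lapse clip: 37.192 Mbps × 420 s = 15620.6 Mb
lecture capture: 3.292 Mbps × 2400 s = 7900.8 Mb
Total: 67611.5 Mb = 8451.4 MB.
= 8.451 GB.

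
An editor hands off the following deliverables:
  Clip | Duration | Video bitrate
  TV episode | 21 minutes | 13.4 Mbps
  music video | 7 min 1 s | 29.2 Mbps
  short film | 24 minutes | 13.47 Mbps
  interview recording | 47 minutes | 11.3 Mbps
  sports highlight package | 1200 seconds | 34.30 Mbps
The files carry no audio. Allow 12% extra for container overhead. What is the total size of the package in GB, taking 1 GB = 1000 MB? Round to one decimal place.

17.0 GB

TV episode: 13.400 Mbps × 1260 s × 1.12 = 18910.1 Mb
music video: 29.200 Mbps × 421 s × 1.12 = 13768.4 Mb
short film: 13.470 Mbps × 1440 s × 1.12 = 21724.4 Mb
interview recording: 11.300 Mbps × 2820 s × 1.12 = 35689.9 Mb
sports highlight package: 34.300 Mbps × 1200 s × 1.12 = 46099.2 Mb
Total: 136192.0 Mb = 17024.0 MB.
= 17.02 GB.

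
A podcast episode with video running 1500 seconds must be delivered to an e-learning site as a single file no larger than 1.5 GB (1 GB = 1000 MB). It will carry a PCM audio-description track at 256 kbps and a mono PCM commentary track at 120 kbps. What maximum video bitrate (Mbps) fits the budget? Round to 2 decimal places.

Budget: 1.5 GB = 12000.0 Mb.
Total bitrate budget: 12000.0 Mb / 1500 s = 8.000 Mbps.
Audio total: 256 + 120 = 376 kbps = 0.376 Mbps.
Video: 8.000 − 0.376 = 7.624 Mbps.

7.62 Mbps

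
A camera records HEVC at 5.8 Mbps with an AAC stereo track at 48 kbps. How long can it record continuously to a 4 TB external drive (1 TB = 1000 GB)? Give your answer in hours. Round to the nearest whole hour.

1520 hours

Audio: 48 kbps = 0.048 Mbps.
Total bitrate: 5.8 + 0.048 = 5.848 Mbps.
Capacity: 4 TB = 32,000,000 Mb.
Recording time: 32,000,000 / 5.848 = 5,471,956 s ≈ 1,520 hours.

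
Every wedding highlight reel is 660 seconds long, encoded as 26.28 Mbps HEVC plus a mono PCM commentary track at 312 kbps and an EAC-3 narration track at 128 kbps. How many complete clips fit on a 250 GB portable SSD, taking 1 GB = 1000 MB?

113

Audio total: 312 + 128 = 440 kbps = 0.440 Mbps.
Total bitrate: 26.720 Mbps.
Per item: 26.720 Mbps × 660 s = 17,635 Mb = 2,204 MB.
Capacity: 250 GB = 2,000,000 Mb; 113.41 items → 113 complete.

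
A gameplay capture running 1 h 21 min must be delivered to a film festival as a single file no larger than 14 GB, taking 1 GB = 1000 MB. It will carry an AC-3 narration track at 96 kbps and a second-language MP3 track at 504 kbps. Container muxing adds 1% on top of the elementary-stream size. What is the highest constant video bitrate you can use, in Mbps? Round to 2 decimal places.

Budget: 14 GB = 112000.0 Mb.
Stream payload after overhead: 112000.0 / 1.01 = 110891.1 Mb.
1 h 21 min = 81 min = 4860 s
Total bitrate budget: 110891.1 Mb / 4860 s = 22.817 Mbps.
Audio total: 96 + 504 = 600 kbps = 0.600 Mbps.
Video: 22.817 − 0.600 = 22.217 Mbps.

22.22 Mbps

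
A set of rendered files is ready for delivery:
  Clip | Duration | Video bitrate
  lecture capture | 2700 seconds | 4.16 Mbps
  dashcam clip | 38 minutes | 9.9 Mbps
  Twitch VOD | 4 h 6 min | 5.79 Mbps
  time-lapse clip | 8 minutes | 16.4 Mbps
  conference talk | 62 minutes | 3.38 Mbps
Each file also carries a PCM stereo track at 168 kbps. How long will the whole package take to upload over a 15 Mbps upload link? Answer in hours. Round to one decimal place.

Audio: 168 kbps = 0.168 Mbps.
lecture capture: 4.328 Mbps × 2700 s = 11685.6 Mb
dashcam clip: 10.068 Mbps × 2280 s = 22955.0 Mb
Twitch VOD: 5.958 Mbps × 14760 s = 87940.1 Mb
time-lapse clip: 16.568 Mbps × 480 s = 7952.6 Mb
conference talk: 3.548 Mbps × 3720 s = 13198.6 Mb
Total: 143731.9 Mb = 17966.5 MB.
At 15 Mbps: 143731.9 / 15 = 9582 s ≈ 2.66 hours.

2.7 hours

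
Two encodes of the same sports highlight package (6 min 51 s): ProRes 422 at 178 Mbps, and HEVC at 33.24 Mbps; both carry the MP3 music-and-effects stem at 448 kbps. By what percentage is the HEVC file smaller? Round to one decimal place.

6 min 51 s = 411 s
Audio: 448 kbps = 0.448 Mbps.
ProRes 422: 178.448 Mbps × 411 s = 73342.1 Mb = 8.538 GiB.
HEVC: 33.688 Mbps × 411 s = 13845.8 Mb = 1.612 GiB.
Reduction: (1 − 1.612/8.538) × 100 = 81.12%.

81.1%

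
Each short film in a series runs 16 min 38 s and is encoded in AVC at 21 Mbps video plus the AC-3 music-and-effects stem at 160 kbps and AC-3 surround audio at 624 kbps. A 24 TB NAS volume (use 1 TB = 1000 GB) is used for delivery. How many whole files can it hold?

16 min 38 s = 998 s
Audio total: 160 + 624 = 784 kbps = 0.784 Mbps.
Total bitrate: 21.784 Mbps.
Per item: 21.784 Mbps × 998 s = 21,740 Mb = 2,718 MB.
Capacity: 24 TB = 192,000,000 Mb; 8831.47 items → 8831 complete.

8831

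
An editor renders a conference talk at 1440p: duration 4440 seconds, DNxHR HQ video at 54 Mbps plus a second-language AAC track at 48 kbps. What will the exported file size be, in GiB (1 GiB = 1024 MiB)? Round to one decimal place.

27.9 GiB

Audio: 48 kbps = 0.048 Mbps.
Total bitrate: 54 + 0.048 = 54.048 Mbps.
Stream data: 54.048 Mbps × 4440 s = 239973.1 Mb.
239,973 Mb = 29,996,640,000 bytes ÷ 1,073,741,824 = 27.94 GiB.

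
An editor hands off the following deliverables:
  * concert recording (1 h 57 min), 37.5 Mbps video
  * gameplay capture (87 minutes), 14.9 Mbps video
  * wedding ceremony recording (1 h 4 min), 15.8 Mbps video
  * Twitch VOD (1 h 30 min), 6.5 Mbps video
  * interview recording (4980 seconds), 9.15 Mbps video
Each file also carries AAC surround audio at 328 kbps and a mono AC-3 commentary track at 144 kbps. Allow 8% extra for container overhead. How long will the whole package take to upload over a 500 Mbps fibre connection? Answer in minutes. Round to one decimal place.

Audio total: 328 + 144 = 472 kbps = 0.472 Mbps.
concert recording: 37.972 Mbps × 7020 s × 1.08 = 287888.5 Mb
gameplay capture: 15.372 Mbps × 5220 s × 1.08 = 86661.2 Mb
wedding ceremony recording: 16.272 Mbps × 3840 s × 1.08 = 67483.2 Mb
Twitch VOD: 6.972 Mbps × 5400 s × 1.08 = 40660.7 Mb
interview recording: 9.622 Mbps × 4980 s × 1.08 = 51751.0 Mb
Total: 534444.6 Mb = 66805.6 MB.
At 500 Mbps: 534444.6 / 500 = 1069 s ≈ 17.8 minutes.

17.8 minutes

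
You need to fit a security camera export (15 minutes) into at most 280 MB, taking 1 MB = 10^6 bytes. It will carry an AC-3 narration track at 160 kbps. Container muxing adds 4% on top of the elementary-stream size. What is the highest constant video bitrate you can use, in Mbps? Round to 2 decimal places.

Budget: 280 MB = 2240.0 Mb.
Stream payload after overhead: 2240.0 / 1.04 = 2153.8 Mb.
15 min = 900 s
Total bitrate budget: 2153.8 Mb / 900 s = 2.393 Mbps.
Audio: 160 kbps = 0.160 Mbps.
Video: 2.393 − 0.160 = 2.233 Mbps.

2.23 Mbps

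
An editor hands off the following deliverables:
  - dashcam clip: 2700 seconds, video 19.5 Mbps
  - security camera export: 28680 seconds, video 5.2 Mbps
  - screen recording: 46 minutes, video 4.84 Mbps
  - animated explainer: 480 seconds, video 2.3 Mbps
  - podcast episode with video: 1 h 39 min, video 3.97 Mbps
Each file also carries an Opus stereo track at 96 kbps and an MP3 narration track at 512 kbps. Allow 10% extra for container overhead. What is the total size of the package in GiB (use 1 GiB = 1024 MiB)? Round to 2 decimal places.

33.87 GiB

Audio total: 96 + 512 = 608 kbps = 0.608 Mbps.
dashcam clip: 20.108 Mbps × 2700 s × 1.10 = 59720.8 Mb
security camera export: 5.808 Mbps × 28680 s × 1.10 = 183230.8 Mb
screen recording: 5.448 Mbps × 2760 s × 1.10 = 16540.1 Mb
animated explainer: 2.908 Mbps × 480 s × 1.10 = 1535.4 Mb
podcast episode with video: 4.578 Mbps × 5940 s × 1.10 = 29912.7 Mb
Total: 290939.7 Mb = 36367.5 MB.
= 33.87 GiB.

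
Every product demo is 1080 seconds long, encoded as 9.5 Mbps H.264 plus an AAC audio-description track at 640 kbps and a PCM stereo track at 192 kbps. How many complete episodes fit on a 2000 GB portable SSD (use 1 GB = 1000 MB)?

Audio total: 640 + 192 = 832 kbps = 0.832 Mbps.
Total bitrate: 10.332 Mbps.
Per item: 10.332 Mbps × 1080 s = 11,159 Mb = 1,395 MB.
Capacity: 2000 GB = 16,000,000 Mb; 1433.88 items → 1433 complete.

1433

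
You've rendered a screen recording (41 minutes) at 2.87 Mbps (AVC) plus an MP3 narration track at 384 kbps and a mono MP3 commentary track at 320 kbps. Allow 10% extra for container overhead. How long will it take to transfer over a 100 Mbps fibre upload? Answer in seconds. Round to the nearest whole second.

97 seconds

41 min = 2460 s
Audio total: 384 + 320 = 704 kbps = 0.704 Mbps.
Total bitrate: 3.574 Mbps.
File: 3.574 Mbps × 2460 s = 8792.0 Mb.
With 10% container overhead: ×1.10. → 9671.2 Mb.
At 100 Mbps: 9671.2 / 100 = 96.7 s ≈ 96.7 seconds.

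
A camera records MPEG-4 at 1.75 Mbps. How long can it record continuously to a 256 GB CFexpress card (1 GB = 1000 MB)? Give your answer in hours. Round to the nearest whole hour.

Capacity: 256 GB = 2,048,000 Mb.
Recording time: 2,048,000 / 1.750 = 1,170,286 s ≈ 325 hours.

325 hours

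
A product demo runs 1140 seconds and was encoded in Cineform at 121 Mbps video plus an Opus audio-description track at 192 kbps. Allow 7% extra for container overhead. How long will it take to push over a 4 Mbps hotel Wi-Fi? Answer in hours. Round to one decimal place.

10.3 hours

Audio: 192 kbps = 0.192 Mbps.
Total bitrate: 121.192 Mbps.
File: 121.192 Mbps × 1140 s = 138158.9 Mb.
With 7% container overhead: ×1.07. → 147830.0 Mb.
At 4 Mbps: 147830.0 / 4 = 36957.5 s ≈ 10.3 hours.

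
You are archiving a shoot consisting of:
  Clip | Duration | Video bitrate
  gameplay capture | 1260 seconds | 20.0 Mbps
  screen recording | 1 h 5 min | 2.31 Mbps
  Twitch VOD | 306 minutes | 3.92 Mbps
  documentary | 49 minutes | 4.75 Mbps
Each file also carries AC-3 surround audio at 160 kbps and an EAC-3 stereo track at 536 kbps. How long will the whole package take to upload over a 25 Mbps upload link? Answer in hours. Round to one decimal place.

1.5 hours

Audio total: 160 + 536 = 696 kbps = 0.696 Mbps.
gameplay capture: 20.696 Mbps × 1260 s = 26077.0 Mb
screen recording: 3.006 Mbps × 3900 s = 11723.4 Mb
Twitch VOD: 4.616 Mbps × 18360 s = 84749.8 Mb
documentary: 5.446 Mbps × 2940 s = 16011.2 Mb
Total: 138561.4 Mb = 17320.2 MB.
At 25 Mbps: 138561.4 / 25 = 5542 s ≈ 1.54 hours.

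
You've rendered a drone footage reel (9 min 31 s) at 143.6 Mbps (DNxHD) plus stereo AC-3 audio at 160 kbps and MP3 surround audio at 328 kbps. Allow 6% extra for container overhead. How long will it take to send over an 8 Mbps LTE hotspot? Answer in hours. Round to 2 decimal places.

9 min 31 s = 571 s
Audio total: 160 + 328 = 488 kbps = 0.488 Mbps.
Total bitrate: 144.088 Mbps.
File: 144.088 Mbps × 571 s = 82274.2 Mb.
With 6% container overhead: ×1.06. → 87210.7 Mb.
At 8 Mbps: 87210.7 / 8 = 10901.3 s ≈ 3.03 hours.

3.03 hours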